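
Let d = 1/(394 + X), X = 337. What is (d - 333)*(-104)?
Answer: 25315888/731 ≈ 34632.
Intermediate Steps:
d = 1/731 (d = 1/(394 + 337) = 1/731 ≈ 0.0013680)
(d - 333)*(-104) = (1/731 - 333)*(-104) = -243422/731*(-104) = 25315888/731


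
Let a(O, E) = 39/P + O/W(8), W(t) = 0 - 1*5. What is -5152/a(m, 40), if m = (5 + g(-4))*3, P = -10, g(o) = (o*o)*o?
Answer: -1472/9 ≈ -163.56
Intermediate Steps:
g(o) = o³ (g(o) = o²*o = o³)
W(t) = -5 (W(t) = 0 - 5 = -5)
m = -177 (m = (5 + (-4)³)*3 = (5 - 64)*3 = -59*3 = -177)
a(O, E) = -39/10 - O/5 (a(O, E) = 39/(-10) + O/(-5) = 39*(-⅒) + O*(-⅕) = -39/10 - O/5)
-5152/a(m, 40) = -5152/(-39/10 - ⅕*(-177)) = -5152/(-39/10 + 177/5) = -5152/63/2 = -5152*2/63 = -1472/9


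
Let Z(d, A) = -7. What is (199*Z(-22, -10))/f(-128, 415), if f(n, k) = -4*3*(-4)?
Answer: -1393/48 ≈ -29.021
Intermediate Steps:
f(n, k) = 48 (f(n, k) = -12*(-4) = 48)
(199*Z(-22, -10))/f(-128, 415) = (199*(-7))/48 = -1393*1/48 = -1393/48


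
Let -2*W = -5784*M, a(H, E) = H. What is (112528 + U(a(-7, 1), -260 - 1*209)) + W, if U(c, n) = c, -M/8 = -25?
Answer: 690921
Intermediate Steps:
M = 200 (M = -8*(-25) = 200)
W = 578400 (W = -(-2892)*200 = -1/2*(-1156800) = 578400)
(112528 + U(a(-7, 1), -260 - 1*209)) + W = (112528 - 7) + 578400 = 112521 + 578400 = 690921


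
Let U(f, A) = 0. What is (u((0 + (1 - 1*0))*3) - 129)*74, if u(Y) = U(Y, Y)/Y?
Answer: -9546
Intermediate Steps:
u(Y) = 0 (u(Y) = 0/Y = 0)
(u((0 + (1 - 1*0))*3) - 129)*74 = (0 - 129)*74 = -129*74 = -9546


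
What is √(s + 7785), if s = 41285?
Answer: √49070 ≈ 221.52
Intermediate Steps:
√(s + 7785) = √(41285 + 7785) = √49070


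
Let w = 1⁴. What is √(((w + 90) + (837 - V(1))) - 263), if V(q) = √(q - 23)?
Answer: √(665 - I*√22) ≈ 25.788 - 0.09094*I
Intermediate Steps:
w = 1
V(q) = √(-23 + q)
√(((w + 90) + (837 - V(1))) - 263) = √(((1 + 90) + (837 - √(-23 + 1))) - 263) = √((91 + (837 - √(-22))) - 263) = √((91 + (837 - I*√22)) - 263) = √((928 - I*√22) - 263) = √(665 - I*√22)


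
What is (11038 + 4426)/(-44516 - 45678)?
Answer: -7732/45097 ≈ -0.17145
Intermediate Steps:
(11038 + 4426)/(-44516 - 45678) = 15464/(-90194) = 15464*(-1/90194) = -7732/45097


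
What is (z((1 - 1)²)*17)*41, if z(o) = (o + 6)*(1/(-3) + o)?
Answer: -1394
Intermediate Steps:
z(o) = (6 + o)*(-⅓ + o)
(z((1 - 1)²)*17)*41 = ((-2 + ((1 - 1)²)² + 17*(1 - 1)²/3)*17)*41 = ((-2 + (0²)² + (17/3)*0²)*17)*41 = ((-2 + 0² + (17/3)*0)*17)*41 = ((-2 + 0 + 0)*17)*41 = -2*17*41 = -34*41 = -1394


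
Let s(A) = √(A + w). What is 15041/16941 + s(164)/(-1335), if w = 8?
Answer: 15041/16941 - 2*√43/1335 ≈ 0.87802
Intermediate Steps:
s(A) = √(8 + A) (s(A) = √(A + 8) = √(8 + A))
15041/16941 + s(164)/(-1335) = 15041/16941 + √(8 + 164)/(-1335) = 15041*(1/16941) + √172*(-1/1335) = 15041/16941 + (2*√43)*(-1/1335) = 15041/16941 - 2*√43/1335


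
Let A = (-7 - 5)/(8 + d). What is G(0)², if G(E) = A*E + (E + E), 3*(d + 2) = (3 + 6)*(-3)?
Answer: 0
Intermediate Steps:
d = -11 (d = -2 + ((3 + 6)*(-3))/3 = -2 + (9*(-3))/3 = -2 + (⅓)*(-27) = -2 - 9 = -11)
A = 4 (A = (-7 - 5)/(8 - 11) = -12/(-3) = -12*(-⅓) = 4)
G(E) = 6*E (G(E) = 4*E + (E + E) = 4*E + 2*E = 6*E)
G(0)² = (6*0)² = 0² = 0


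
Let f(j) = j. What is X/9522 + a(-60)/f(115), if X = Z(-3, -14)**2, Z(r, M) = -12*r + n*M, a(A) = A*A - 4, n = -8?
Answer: 799132/23805 ≈ 33.570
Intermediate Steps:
a(A) = -4 + A**2 (a(A) = A**2 - 4 = -4 + A**2)
Z(r, M) = -12*r - 8*M
X = 21904 (X = (-12*(-3) - 8*(-14))**2 = (36 + 112)**2 = 148**2 = 21904)
X/9522 + a(-60)/f(115) = 21904/9522 + (-4 + (-60)**2)/115 = 21904*(1/9522) + (-4 + 3600)*(1/115) = 10952/4761 + 3596*(1/115) = 10952/4761 + 3596/115 = 799132/23805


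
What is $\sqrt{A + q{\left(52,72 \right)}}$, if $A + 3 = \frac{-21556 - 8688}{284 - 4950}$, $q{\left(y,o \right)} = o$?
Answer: $\frac{\sqrt{410838967}}{2333} \approx 8.688$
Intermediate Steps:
$A = \frac{8123}{2333}$ ($A = -3 + \frac{-21556 - 8688}{284 - 4950} = -3 - \frac{30244}{-4666} = -3 - - \frac{15122}{2333} = -3 + \frac{15122}{2333} = \frac{8123}{2333} \approx 3.4818$)
$\sqrt{A + q{\left(52,72 \right)}} = \sqrt{\frac{8123}{2333} + 72} = \sqrt{\frac{176099}{2333}} = \frac{\sqrt{410838967}}{2333}$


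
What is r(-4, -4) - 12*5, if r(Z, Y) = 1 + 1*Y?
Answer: -63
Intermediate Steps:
r(Z, Y) = 1 + Y
r(-4, -4) - 12*5 = (1 - 4) - 12*5 = -3 - 60 = -63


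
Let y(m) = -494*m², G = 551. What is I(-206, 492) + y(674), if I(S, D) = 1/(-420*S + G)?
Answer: -19539807204423/87071 ≈ -2.2441e+8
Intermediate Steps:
I(S, D) = 1/(551 - 420*S) (I(S, D) = 1/(-420*S + 551) = 1/(551 - 420*S))
I(-206, 492) + y(674) = -1/(-551 + 420*(-206)) - 494*674² = -1/(-551 - 86520) - 494*454276 = -1/(-87071) - 224412344 = -1*(-1/87071) - 224412344 = 1/87071 - 224412344 = -19539807204423/87071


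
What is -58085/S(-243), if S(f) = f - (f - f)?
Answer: 58085/243 ≈ 239.03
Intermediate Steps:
S(f) = f (S(f) = f - 1*0 = f + 0 = f)
-58085/S(-243) = -58085/(-243) = -58085*(-1/243) = 58085/243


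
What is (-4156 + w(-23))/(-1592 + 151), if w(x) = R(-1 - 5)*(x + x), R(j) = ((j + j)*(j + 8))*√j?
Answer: 4156/1441 - 1104*I*√6/1441 ≈ 2.8841 - 1.8766*I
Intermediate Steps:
R(j) = 2*j^(3/2)*(8 + j) (R(j) = ((2*j)*(8 + j))*√j = (2*j*(8 + j))*√j = 2*j^(3/2)*(8 + j))
w(x) = -48*I*x*√6 (w(x) = (2*(-1 - 5)^(3/2)*(8 + (-1 - 5)))*(x + x) = (2*(-6)^(3/2)*(8 - 6))*(2*x) = (2*(-6*I*√6)*2)*(2*x) = (-24*I*√6)*(2*x) = -48*I*x*√6)
(-4156 + w(-23))/(-1592 + 151) = (-4156 - 48*I*(-23)*√6)/(-1592 + 151) = (-4156 + 1104*I*√6)/(-1441) = (-4156 + 1104*I*√6)*(-1/1441) = 4156/1441 - 1104*I*√6/1441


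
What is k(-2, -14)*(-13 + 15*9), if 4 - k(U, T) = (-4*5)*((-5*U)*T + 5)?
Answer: -328912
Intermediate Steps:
k(U, T) = 104 - 100*T*U (k(U, T) = 4 - (-4*5)*((-5*U)*T + 5) = 4 - (-20)*(-5*T*U + 5) = 4 - (-20)*(5 - 5*T*U) = 4 - (-100 + 100*T*U) = 4 + (100 - 100*T*U) = 104 - 100*T*U)
k(-2, -14)*(-13 + 15*9) = (104 - 100*(-14)*(-2))*(-13 + 15*9) = (104 - 2800)*(-13 + 135) = -2696*122 = -328912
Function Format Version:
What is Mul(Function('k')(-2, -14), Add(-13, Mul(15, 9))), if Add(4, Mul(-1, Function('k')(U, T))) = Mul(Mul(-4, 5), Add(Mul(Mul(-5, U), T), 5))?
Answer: -328912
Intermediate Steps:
Function('k')(U, T) = Add(104, Mul(-100, T, U)) (Function('k')(U, T) = Add(4, Mul(-1, Mul(Mul(-4, 5), Add(Mul(Mul(-5, U), T), 5)))) = Add(4, Mul(-1, Mul(-20, Add(Mul(-5, T, U), 5)))) = Add(4, Mul(-1, Mul(-20, Add(5, Mul(-5, T, U))))) = Add(4, Mul(-1, Add(-100, Mul(100, T, U)))) = Add(4, Add(100, Mul(-100, T, U))) = Add(104, Mul(-100, T, U)))
Mul(Function('k')(-2, -14), Add(-13, Mul(15, 9))) = Mul(Add(104, Mul(-100, -14, -2)), Add(-13, Mul(15, 9))) = Mul(Add(104, -2800), Add(-13, 135)) = Mul(-2696, 122) = -328912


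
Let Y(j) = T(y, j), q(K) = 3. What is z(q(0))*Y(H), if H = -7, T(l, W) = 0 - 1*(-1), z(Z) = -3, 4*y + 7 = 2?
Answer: -3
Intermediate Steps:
y = -5/4 (y = -7/4 + (1/4)*2 = -7/4 + 1/2 = -5/4 ≈ -1.2500)
T(l, W) = 1 (T(l, W) = 0 + 1 = 1)
Y(j) = 1
z(q(0))*Y(H) = -3*1 = -3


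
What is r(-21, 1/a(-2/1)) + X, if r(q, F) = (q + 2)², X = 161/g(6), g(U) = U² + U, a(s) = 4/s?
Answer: 2189/6 ≈ 364.83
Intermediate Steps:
g(U) = U + U²
X = 23/6 (X = 161/((6*(1 + 6))) = 161/((6*7)) = 161/42 = 161*(1/42) = 23/6 ≈ 3.8333)
r(q, F) = (2 + q)²
r(-21, 1/a(-2/1)) + X = (2 - 21)² + 23/6 = (-19)² + 23/6 = 361 + 23/6 = 2189/6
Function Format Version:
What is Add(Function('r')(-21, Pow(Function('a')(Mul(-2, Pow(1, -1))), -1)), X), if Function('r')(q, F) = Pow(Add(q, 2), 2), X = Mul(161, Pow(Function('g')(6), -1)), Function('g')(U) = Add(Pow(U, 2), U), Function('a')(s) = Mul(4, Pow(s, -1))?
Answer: Rational(2189, 6) ≈ 364.83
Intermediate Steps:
Function('g')(U) = Add(U, Pow(U, 2))
X = Rational(23, 6) (X = Mul(161, Pow(Mul(6, Add(1, 6)), -1)) = Mul(161, Pow(Mul(6, 7), -1)) = Mul(161, Pow(42, -1)) = Mul(161, Rational(1, 42)) = Rational(23, 6) ≈ 3.8333)
Function('r')(q, F) = Pow(Add(2, q), 2)
Add(Function('r')(-21, Pow(Function('a')(Mul(-2, Pow(1, -1))), -1)), X) = Add(Pow(Add(2, -21), 2), Rational(23, 6)) = Add(Pow(-19, 2), Rational(23, 6)) = Add(361, Rational(23, 6)) = Rational(2189, 6)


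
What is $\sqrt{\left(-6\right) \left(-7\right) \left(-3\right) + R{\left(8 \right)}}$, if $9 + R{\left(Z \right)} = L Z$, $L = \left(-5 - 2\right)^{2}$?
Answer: $\sqrt{257} \approx 16.031$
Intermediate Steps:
$L = 49$ ($L = \left(-7\right)^{2} = 49$)
$R{\left(Z \right)} = -9 + 49 Z$
$\sqrt{\left(-6\right) \left(-7\right) \left(-3\right) + R{\left(8 \right)}} = \sqrt{\left(-6\right) \left(-7\right) \left(-3\right) + \left(-9 + 49 \cdot 8\right)} = \sqrt{42 \left(-3\right) + \left(-9 + 392\right)} = \sqrt{-126 + 383} = \sqrt{257}$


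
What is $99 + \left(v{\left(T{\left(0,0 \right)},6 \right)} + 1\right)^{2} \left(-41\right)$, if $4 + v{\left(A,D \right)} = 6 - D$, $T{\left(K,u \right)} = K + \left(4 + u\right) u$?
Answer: $-270$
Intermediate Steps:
$T{\left(K,u \right)} = K + u \left(4 + u\right)$
$v{\left(A,D \right)} = 2 - D$ ($v{\left(A,D \right)} = -4 - \left(-6 + D\right) = 2 - D$)
$99 + \left(v{\left(T{\left(0,0 \right)},6 \right)} + 1\right)^{2} \left(-41\right) = 99 + \left(\left(2 - 6\right) + 1\right)^{2} \left(-41\right) = 99 + \left(-4 + 1\right)^{2} \left(-41\right) = 99 + \left(-3\right)^{2} \left(-41\right) = 99 + 9 \left(-41\right) = 99 - 369 = -270$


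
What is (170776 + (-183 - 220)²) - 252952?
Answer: 80233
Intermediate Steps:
(170776 + (-183 - 220)²) - 252952 = (170776 + (-403)²) - 252952 = (170776 + 162409) - 252952 = 333185 - 252952 = 80233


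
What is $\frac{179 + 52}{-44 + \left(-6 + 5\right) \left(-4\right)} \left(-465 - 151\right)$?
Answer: $\frac{17787}{5} \approx 3557.4$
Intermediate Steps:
$\frac{179 + 52}{-44 + \left(-6 + 5\right) \left(-4\right)} \left(-465 - 151\right) = \frac{231}{-44 - -4} \left(-616\right) = \frac{231}{-44 + 4} \left(-616\right) = \frac{231}{-40} \left(-616\right) = 231 \left(- \frac{1}{40}\right) \left(-616\right) = \left(- \frac{231}{40}\right) \left(-616\right) = \frac{17787}{5}$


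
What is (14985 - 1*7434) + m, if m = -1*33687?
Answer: -26136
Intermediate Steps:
m = -33687
(14985 - 1*7434) + m = (14985 - 1*7434) - 33687 = (14985 - 7434) - 33687 = 7551 - 33687 = -26136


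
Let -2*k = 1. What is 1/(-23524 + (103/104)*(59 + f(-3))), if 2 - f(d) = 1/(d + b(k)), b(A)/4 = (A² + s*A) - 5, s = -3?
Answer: -1664/39043305 ≈ -4.2619e-5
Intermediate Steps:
k = -½ (k = -½*1 = -½ ≈ -0.50000)
b(A) = -20 - 12*A + 4*A² (b(A) = 4*((A² - 3*A) - 5) = 4*(-5 + A² - 3*A) = -20 - 12*A + 4*A²)
f(d) = 2 - 1/(-13 + d) (f(d) = 2 - 1/(d + (-20 - 12*(-½) + 4*(-½)²)) = 2 - 1/(d + (-20 + 6 + 4*(¼))) = 2 - 1/(d + (-20 + 6 + 1)) = 2 - 1/(d - 13) = 2 - 1/(-13 + d))
1/(-23524 + (103/104)*(59 + f(-3))) = 1/(-23524 + (103/104)*(59 + (-27 + 2*(-3))/(-13 - 3))) = 1/(-23524 + (103*(1/104))*(59 + (-27 - 6)/(-16))) = 1/(-23524 + 103*(59 - 1/16*(-33))/104) = 1/(-23524 + 103*(59 + 33/16)/104) = 1/(-23524 + (103/104)*(977/16)) = 1/(-23524 + 100631/1664) = 1/(-39043305/1664) = -1664/39043305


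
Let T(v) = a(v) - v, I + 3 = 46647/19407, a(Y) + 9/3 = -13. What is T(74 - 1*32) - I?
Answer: -371344/6469 ≈ -57.404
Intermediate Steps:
a(Y) = -16 (a(Y) = -3 - 13 = -16)
I = -3858/6469 (I = -3 + 46647/19407 = -3 + 46647*(1/19407) = -3 + 15549/6469 = -3858/6469 ≈ -0.59638)
T(v) = -16 - v
T(74 - 1*32) - I = (-16 - (74 - 1*32)) - 1*(-3858/6469) = (-16 - (74 - 32)) + 3858/6469 = (-16 - 1*42) + 3858/6469 = (-16 - 42) + 3858/6469 = -58 + 3858/6469 = -371344/6469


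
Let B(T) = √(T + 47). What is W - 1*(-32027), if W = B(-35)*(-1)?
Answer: 32027 - 2*√3 ≈ 32024.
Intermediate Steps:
B(T) = √(47 + T)
W = -2*√3 (W = √(47 - 35)*(-1) = √12*(-1) = (2*√3)*(-1) = -2*√3 ≈ -3.4641)
W - 1*(-32027) = -2*√3 - 1*(-32027) = -2*√3 + 32027 = 32027 - 2*√3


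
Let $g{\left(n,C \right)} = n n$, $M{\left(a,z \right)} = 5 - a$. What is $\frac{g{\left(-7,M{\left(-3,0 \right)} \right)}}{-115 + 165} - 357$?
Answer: $- \frac{17801}{50} \approx -356.02$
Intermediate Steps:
$g{\left(n,C \right)} = n^{2}$
$\frac{g{\left(-7,M{\left(-3,0 \right)} \right)}}{-115 + 165} - 357 = \frac{\left(-7\right)^{2}}{-115 + 165} - 357 = \frac{49}{50} - 357 = - \frac{17801}{50}$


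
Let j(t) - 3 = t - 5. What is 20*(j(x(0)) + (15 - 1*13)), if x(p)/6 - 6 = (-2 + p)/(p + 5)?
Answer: 672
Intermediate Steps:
x(p) = 36 + 6*(-2 + p)/(5 + p) (x(p) = 36 + 6*((-2 + p)/(p + 5)) = 36 + 6*((-2 + p)/(5 + p)) = 36 + 6*(-2 + p)/(5 + p))
j(t) = -2 + t (j(t) = 3 + (t - 5) = 3 + (-5 + t) = -2 + t)
20*(j(x(0)) + (15 - 1*13)) = 20*((-2 + 42*(4 + 0)/(5 + 0)) + (15 - 1*13)) = 20*((-2 + 42*4/5) + (15 - 13)) = 20*((-2 + 42*(⅕)*4) + 2) = 20*((-2 + 168/5) + 2) = 20*(158/5 + 2) = 20*(168/5) = 672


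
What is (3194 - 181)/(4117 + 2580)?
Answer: 3013/6697 ≈ 0.44990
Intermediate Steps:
(3194 - 181)/(4117 + 2580) = 3013/6697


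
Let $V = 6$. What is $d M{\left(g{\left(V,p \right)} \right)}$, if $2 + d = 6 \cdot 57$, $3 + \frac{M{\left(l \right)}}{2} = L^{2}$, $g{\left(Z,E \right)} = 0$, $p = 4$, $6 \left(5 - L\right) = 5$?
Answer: $\frac{87890}{9} \approx 9765.6$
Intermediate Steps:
$L = \frac{25}{6}$ ($L = 5 - \frac{5}{6} = \frac{25}{6} \approx 4.1667$)
$M{\left(l \right)} = \frac{517}{18}$ ($M{\left(l \right)} = -6 + 2 \left(\frac{25}{6}\right)^{2} = -6 + 2 \cdot \frac{625}{36} = -6 + \frac{625}{18} = \frac{517}{18}$)
$d = 340$ ($d = -2 + 6 \cdot 57 = -2 + 342 = 340$)
$d M{\left(g{\left(V,p \right)} \right)} = 340 \cdot \frac{517}{18} = \frac{87890}{9}$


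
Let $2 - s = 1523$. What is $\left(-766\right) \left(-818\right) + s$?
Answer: $625067$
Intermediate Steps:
$s = -1521$ ($s = 2 - 1523 = -1521$)
$\left(-766\right) \left(-818\right) + s = \left(-766\right) \left(-818\right) - 1521 = 626588 - 1521 = 625067$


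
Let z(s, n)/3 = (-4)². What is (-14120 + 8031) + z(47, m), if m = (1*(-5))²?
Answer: -6041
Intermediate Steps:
m = 25 (m = (-5)² = 25)
z(s, n) = 48 (z(s, n) = 3*(-4)² = 3*16 = 48)
(-14120 + 8031) + z(47, m) = (-14120 + 8031) + 48 = -6089 + 48 = -6041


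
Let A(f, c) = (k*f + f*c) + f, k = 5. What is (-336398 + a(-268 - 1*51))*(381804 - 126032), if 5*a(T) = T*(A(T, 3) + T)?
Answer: -33985960272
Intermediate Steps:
A(f, c) = 6*f + c*f (A(f, c) = (5*f + f*c) + f = (5*f + c*f) + f = 6*f + c*f)
a(T) = 2*T² (a(T) = (T*(T*(6 + 3) + T))/5 = (T*(T*9 + T))/5 = (T*(9*T + T))/5 = (T*(10*T))/5 = (10*T²)/5 = 2*T²)
(-336398 + a(-268 - 1*51))*(381804 - 126032) = (-336398 + 2*(-268 - 1*51)²)*(381804 - 126032) = (-336398 + 2*(-268 - 51)²)*255772 = (-336398 + 2*(-319)²)*255772 = (-336398 + 2*101761)*255772 = (-336398 + 203522)*255772 = -132876*255772 = -33985960272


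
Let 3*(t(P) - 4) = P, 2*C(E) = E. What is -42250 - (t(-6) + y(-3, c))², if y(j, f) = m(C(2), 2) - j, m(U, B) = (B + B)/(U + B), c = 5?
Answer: -380611/9 ≈ -42290.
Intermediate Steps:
C(E) = E/2
m(U, B) = 2*B/(B + U) (m(U, B) = (2*B)/(B + U) = 2*B/(B + U))
t(P) = 4 + P/3
y(j, f) = 4/3 - j (y(j, f) = 2*2/(2 + (½)*2) - j = 2*2/(2 + 1) - j = 2*2/3 - j = 2*2*(⅓) - j = 4/3 - j)
-42250 - (t(-6) + y(-3, c))² = -42250 - ((4 + (⅓)*(-6)) + (4/3 - 1*(-3)))² = -42250 - ((4 - 2) + (4/3 + 3))² = -42250 - (2 + 13/3)² = -42250 - (19/3)² = -42250 - 1*361/9 = -42250 - 361/9 = -380611/9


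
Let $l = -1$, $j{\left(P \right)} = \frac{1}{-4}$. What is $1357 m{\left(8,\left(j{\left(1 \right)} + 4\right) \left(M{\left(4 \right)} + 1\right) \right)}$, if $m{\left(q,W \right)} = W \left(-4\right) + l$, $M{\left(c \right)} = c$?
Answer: $-103132$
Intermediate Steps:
$j{\left(P \right)} = - \frac{1}{4}$
$m{\left(q,W \right)} = -1 - 4 W$ ($m{\left(q,W \right)} = W \left(-4\right) - 1 = - 4 W - 1 = -1 - 4 W$)
$1357 m{\left(8,\left(j{\left(1 \right)} + 4\right) \left(M{\left(4 \right)} + 1\right) \right)} = 1357 \left(-1 - 4 \left(- \frac{1}{4} + 4\right) \left(4 + 1\right)\right) = 1357 \left(-1 - 4 \cdot \frac{15}{4} \cdot 5\right) = 1357 \left(-1 - 75\right) = 1357 \left(-76\right) = -103132$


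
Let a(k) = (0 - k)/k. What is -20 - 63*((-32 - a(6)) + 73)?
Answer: -2666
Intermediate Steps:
a(k) = -1 (a(k) = (-k)/k = -1)
-20 - 63*((-32 - a(6)) + 73) = -20 - 63*((-32 - 1*(-1)) + 73) = -20 - 63*((-32 + 1) + 73) = -20 - 63*(-31 + 73) = -20 - 63*42 = -20 - 2646 = -2666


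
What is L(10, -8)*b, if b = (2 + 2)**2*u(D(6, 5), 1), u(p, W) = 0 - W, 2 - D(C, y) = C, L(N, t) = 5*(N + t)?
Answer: -160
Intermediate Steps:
L(N, t) = 5*N + 5*t
D(C, y) = 2 - C
u(p, W) = -W
b = -16 (b = (2 + 2)**2*(-1*1) = 4**2*(-1) = 16*(-1) = -16)
L(10, -8)*b = (5*10 + 5*(-8))*(-16) = (50 - 40)*(-16) = 10*(-16) = -160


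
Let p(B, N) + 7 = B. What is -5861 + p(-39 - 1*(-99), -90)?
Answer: -5808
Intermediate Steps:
p(B, N) = -7 + B
-5861 + p(-39 - 1*(-99), -90) = -5861 + (-7 + (-39 - 1*(-99))) = -5861 + (-7 + (-39 + 99)) = -5861 + (-7 + 60) = -5861 + 53 = -5808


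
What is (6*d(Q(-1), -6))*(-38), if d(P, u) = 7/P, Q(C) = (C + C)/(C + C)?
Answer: -1596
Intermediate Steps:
Q(C) = 1 (Q(C) = (2*C)/((2*C)) = (2*C)*(1/(2*C)) = 1)
(6*d(Q(-1), -6))*(-38) = (6*(7/1))*(-38) = (6*(7*1))*(-38) = (6*7)*(-38) = 42*(-38) = -1596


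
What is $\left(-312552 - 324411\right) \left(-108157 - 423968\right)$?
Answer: $338943936375$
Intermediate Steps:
$\left(-312552 - 324411\right) \left(-108157 - 423968\right) = \left(-636963\right) \left(-532125\right) = 338943936375$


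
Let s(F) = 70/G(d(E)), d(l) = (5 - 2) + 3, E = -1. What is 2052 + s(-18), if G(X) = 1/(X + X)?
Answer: 2892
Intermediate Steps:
d(l) = 6 (d(l) = 3 + 3 = 6)
G(X) = 1/(2*X)
s(F) = 840 (s(F) = 70/(((1/2)/6)) = 70/(((1/2)*(1/6))) = 70/(1/12) = 70*12 = 840)
2052 + s(-18) = 2052 + 840 = 2892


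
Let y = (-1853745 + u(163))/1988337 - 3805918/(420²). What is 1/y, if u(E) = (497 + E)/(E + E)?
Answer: -732962197800/16497371766611 ≈ -0.044429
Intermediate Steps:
u(E) = (497 + E)/(2*E) (u(E) = (497 + E)/((2*E)) = (497 + E)*(1/(2*E)) = (497 + E)/(2*E))
y = -16497371766611/732962197800 (y = (-1853745 + (½)*(497 + 163)/163)/1988337 - 3805918/(420²) = (-1853745 + (½)*(1/163)*660)*(1/1988337) - 3805918/176400 = (-1853745 + 330/163)*(1/1988337) - 3805918*1/176400 = -302160105/163*1/1988337 - 1902959/88200 = -7747695/8310229 - 1902959/88200 = -16497371766611/732962197800 ≈ -22.508)
1/y = 1/(-16497371766611/732962197800) = -732962197800/16497371766611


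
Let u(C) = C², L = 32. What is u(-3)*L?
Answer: 288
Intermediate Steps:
u(-3)*L = (-3)²*32 = 9*32 = 288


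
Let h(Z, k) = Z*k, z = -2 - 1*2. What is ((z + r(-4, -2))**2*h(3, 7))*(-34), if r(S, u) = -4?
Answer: -45696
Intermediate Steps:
z = -4 (z = -2 - 2 = -4)
((z + r(-4, -2))**2*h(3, 7))*(-34) = ((-4 - 4)**2*(3*7))*(-34) = ((-8)**2*21)*(-34) = (64*21)*(-34) = 1344*(-34) = -45696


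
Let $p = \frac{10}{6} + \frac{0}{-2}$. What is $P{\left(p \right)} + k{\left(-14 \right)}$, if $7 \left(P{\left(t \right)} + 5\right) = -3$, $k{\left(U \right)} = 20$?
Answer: $\frac{102}{7} \approx 14.571$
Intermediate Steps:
$p = \frac{5}{3}$ ($p = 10 \cdot \frac{1}{6} + 0 \left(- \frac{1}{2}\right) = \frac{5}{3} + 0 = \frac{5}{3} \approx 1.6667$)
$P{\left(t \right)} = - \frac{38}{7}$ ($P{\left(t \right)} = -5 + \frac{1}{7} \left(-3\right) = -5 - \frac{3}{7} = - \frac{38}{7}$)
$P{\left(p \right)} + k{\left(-14 \right)} = - \frac{38}{7} + 20 = \frac{102}{7}$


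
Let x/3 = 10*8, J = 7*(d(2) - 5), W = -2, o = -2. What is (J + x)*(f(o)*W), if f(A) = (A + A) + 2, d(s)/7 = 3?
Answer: 1408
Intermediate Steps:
d(s) = 21 (d(s) = 7*3 = 21)
f(A) = 2 + 2*A (f(A) = 2*A + 2 = 2 + 2*A)
J = 112 (J = 7*(21 - 5) = 7*16 = 112)
x = 240 (x = 3*(10*8) = 3*80 = 240)
(J + x)*(f(o)*W) = (112 + 240)*((2 + 2*(-2))*(-2)) = 352*((2 - 4)*(-2)) = 352*(-2*(-2)) = 352*4 = 1408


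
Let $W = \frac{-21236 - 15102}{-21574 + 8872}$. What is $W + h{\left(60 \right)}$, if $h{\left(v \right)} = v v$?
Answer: $\frac{22881769}{6351} \approx 3602.9$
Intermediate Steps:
$h{\left(v \right)} = v^{2}$
$W = \frac{18169}{6351}$ ($W = - \frac{36338}{-12702} = \left(-36338\right) \left(- \frac{1}{12702}\right) = \frac{18169}{6351} \approx 2.8608$)
$W + h{\left(60 \right)} = \frac{18169}{6351} + 60^{2} = \frac{18169}{6351} + 3600 = \frac{22881769}{6351}$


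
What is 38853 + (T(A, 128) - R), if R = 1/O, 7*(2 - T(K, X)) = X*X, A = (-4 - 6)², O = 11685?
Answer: 2986697678/81795 ≈ 36514.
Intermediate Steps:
A = 100 (A = (-10)² = 100)
T(K, X) = 2 - X²/7 (T(K, X) = 2 - X*X/7 = 2 - X²/7)
R = 1/11685 ≈ 8.5580e-5
38853 + (T(A, 128) - R) = 38853 + ((2 - ⅐*128²) - 1*1/11685) = 38853 + ((2 - ⅐*16384) - 1/11685) = 38853 + ((2 - 16384/7) - 1/11685) = 38853 + (-16370/7 - 1/11685) = 38853 - 191283457/81795 = 2986697678/81795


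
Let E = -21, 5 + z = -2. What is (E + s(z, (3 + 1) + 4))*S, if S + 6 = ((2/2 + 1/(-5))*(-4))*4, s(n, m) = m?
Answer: 1222/5 ≈ 244.40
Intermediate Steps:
z = -7 (z = -5 - 2 = -7)
S = -94/5 (S = -6 + ((2/2 + 1/(-5))*(-4))*4 = -6 + ((2*(1/2) + 1*(-1/5))*(-4))*4 = -6 + ((1 - 1/5)*(-4))*4 = -6 + ((4/5)*(-4))*4 = -6 - 16/5*4 = -6 - 64/5 = -94/5 ≈ -18.800)
(E + s(z, (3 + 1) + 4))*S = (-21 + ((3 + 1) + 4))*(-94/5) = (-21 + (4 + 4))*(-94/5) = (-21 + 8)*(-94/5) = -13*(-94/5) = 1222/5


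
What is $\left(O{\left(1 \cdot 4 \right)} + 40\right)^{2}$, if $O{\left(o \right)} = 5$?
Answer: $2025$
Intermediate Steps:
$\left(O{\left(1 \cdot 4 \right)} + 40\right)^{2} = \left(5 + 40\right)^{2} = 45^{2} = 2025$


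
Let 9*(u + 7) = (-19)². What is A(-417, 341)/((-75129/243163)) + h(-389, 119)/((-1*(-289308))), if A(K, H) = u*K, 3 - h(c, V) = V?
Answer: 242833025143933/5433855183 ≈ 44689.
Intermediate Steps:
u = 298/9 (u = -7 + (⅑)*(-19)² = -7 + (⅑)*361 = -7 + 361/9 = 298/9 ≈ 33.111)
h(c, V) = 3 - V
A(K, H) = 298*K/9
A(-417, 341)/((-75129/243163)) + h(-389, 119)/((-1*(-289308))) = ((298/9)*(-417))/((-75129/243163)) + (3 - 1*119)/((-1*(-289308))) = -41422/(3*((-75129*1/243163))) + (3 - 119)/289308 = -41422/(3*(-75129/243163)) - 116*1/289308 = -41422/3*(-243163/75129) - 29/72327 = 10072297786/225387 - 29/72327 = 242833025143933/5433855183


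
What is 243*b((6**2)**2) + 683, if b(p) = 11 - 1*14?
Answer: -46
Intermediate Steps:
b(p) = -3 (b(p) = 11 - 14 = -3)
243*b((6**2)**2) + 683 = 243*(-3) + 683 = -729 + 683 = -46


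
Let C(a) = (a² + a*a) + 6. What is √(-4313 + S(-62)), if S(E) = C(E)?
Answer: 7*√69 ≈ 58.146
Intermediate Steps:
C(a) = 6 + 2*a² (C(a) = (a² + a²) + 6 = 2*a² + 6 = 6 + 2*a²)
S(E) = 6 + 2*E²
√(-4313 + S(-62)) = √(-4313 + (6 + 2*(-62)²)) = √(-4313 + (6 + 2*3844)) = √(-4313 + (6 + 7688)) = √(-4313 + 7694) = √3381 = 7*√69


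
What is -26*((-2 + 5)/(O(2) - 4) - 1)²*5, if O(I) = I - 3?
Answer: -1664/5 ≈ -332.80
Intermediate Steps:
O(I) = -3 + I
-26*((-2 + 5)/(O(2) - 4) - 1)²*5 = -26*((-2 + 5)/((-3 + 2) - 4) - 1)²*5 = -26*(3/(-1 - 4) - 1)²*5 = -26*(3/(-5) - 1)²*5 = -26*(3*(-⅕) - 1)²*5 = -26*(-⅗ - 1)²*5 = -26*(-8/5)²*5 = -26*64/25*5 = -1664/25*5 = -1664/5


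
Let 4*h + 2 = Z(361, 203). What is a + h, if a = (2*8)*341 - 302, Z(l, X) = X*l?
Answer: 93897/4 ≈ 23474.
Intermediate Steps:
h = 73281/4 (h = -½ + (203*361)/4 = -½ + (¼)*73283 = -½ + 73283/4 = 73281/4 ≈ 18320.)
a = 5154 (a = 16*341 - 302 = 5456 - 302 = 5154)
a + h = 5154 + 73281/4 = 93897/4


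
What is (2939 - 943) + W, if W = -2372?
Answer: -376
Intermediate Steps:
(2939 - 943) + W = (2939 - 943) - 2372 = 1996 - 2372 = -376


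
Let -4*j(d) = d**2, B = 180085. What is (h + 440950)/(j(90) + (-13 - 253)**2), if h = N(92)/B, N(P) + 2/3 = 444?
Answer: 47645088716/7426453281 ≈ 6.4156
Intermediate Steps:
N(P) = 1330/3 (N(P) = -2/3 + 444 = 1330/3)
j(d) = -d**2/4
h = 266/108051 (h = (1330/3)/180085 = (1330/3)*(1/180085) = 266/108051 ≈ 0.0024618)
(h + 440950)/(j(90) + (-13 - 253)**2) = (266/108051 + 440950)/(-1/4*90**2 + (-13 - 253)**2) = 47645088716/(108051*(-1/4*8100 + (-266)**2)) = 47645088716/(108051*(-2025 + 70756)) = (47645088716/108051)/68731 = (47645088716/108051)*(1/68731) = 47645088716/7426453281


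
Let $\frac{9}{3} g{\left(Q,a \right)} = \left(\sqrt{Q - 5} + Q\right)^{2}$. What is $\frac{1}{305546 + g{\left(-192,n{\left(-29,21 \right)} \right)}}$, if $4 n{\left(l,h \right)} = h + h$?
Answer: $\frac{2859915}{908819471857} + \frac{1152 i \sqrt{197}}{908819471857} \approx 3.1468 \cdot 10^{-6} + 1.7791 \cdot 10^{-8} i$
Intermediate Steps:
$n{\left(l,h \right)} = \frac{h}{2}$ ($n{\left(l,h \right)} = \frac{h + h}{4} = \frac{2 h}{4} = \frac{h}{2}$)
$g{\left(Q,a \right)} = \frac{\left(Q + \sqrt{-5 + Q}\right)^{2}}{3}$ ($g{\left(Q,a \right)} = \frac{\left(\sqrt{Q - 5} + Q\right)^{2}}{3} = \frac{\left(\sqrt{-5 + Q} + Q\right)^{2}}{3} = \frac{\left(Q + \sqrt{-5 + Q}\right)^{2}}{3}$)
$\frac{1}{305546 + g{\left(-192,n{\left(-29,21 \right)} \right)}} = \frac{1}{305546 + \frac{\left(-192 + \sqrt{-5 - 192}\right)^{2}}{3}} = \frac{1}{305546 + \frac{\left(-192 + \sqrt{-197}\right)^{2}}{3}} = \frac{1}{305546 + \frac{\left(-192 + i \sqrt{197}\right)^{2}}{3}}$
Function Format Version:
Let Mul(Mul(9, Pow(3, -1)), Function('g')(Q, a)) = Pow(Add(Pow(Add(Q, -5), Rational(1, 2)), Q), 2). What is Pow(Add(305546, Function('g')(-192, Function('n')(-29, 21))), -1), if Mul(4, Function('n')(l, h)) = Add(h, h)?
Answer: Add(Rational(2859915, 908819471857), Mul(Rational(1152, 908819471857), I, Pow(197, Rational(1, 2)))) ≈ Add(3.1468e-6, Mul(1.7791e-8, I))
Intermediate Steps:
Function('n')(l, h) = Mul(Rational(1, 2), h) (Function('n')(l, h) = Mul(Rational(1, 4), Add(h, h)) = Mul(Rational(1, 4), Mul(2, h)) = Mul(Rational(1, 2), h))
Function('g')(Q, a) = Mul(Rational(1, 3), Pow(Add(Q, Pow(Add(-5, Q), Rational(1, 2))), 2)) (Function('g')(Q, a) = Mul(Rational(1, 3), Pow(Add(Pow(Add(Q, -5), Rational(1, 2)), Q), 2)) = Mul(Rational(1, 3), Pow(Add(Pow(Add(-5, Q), Rational(1, 2)), Q), 2)) = Mul(Rational(1, 3), Pow(Add(Q, Pow(Add(-5, Q), Rational(1, 2))), 2)))
Pow(Add(305546, Function('g')(-192, Function('n')(-29, 21))), -1) = Pow(Add(305546, Mul(Rational(1, 3), Pow(Add(-192, Pow(Add(-5, -192), Rational(1, 2))), 2))), -1) = Pow(Add(305546, Mul(Rational(1, 3), Pow(Add(-192, Pow(-197, Rational(1, 2))), 2))), -1) = Pow(Add(305546, Mul(Rational(1, 3), Pow(Add(-192, Mul(I, Pow(197, Rational(1, 2)))), 2))), -1)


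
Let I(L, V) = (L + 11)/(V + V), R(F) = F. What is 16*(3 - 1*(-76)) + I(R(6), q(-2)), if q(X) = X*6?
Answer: 30319/24 ≈ 1263.3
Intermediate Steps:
q(X) = 6*X
I(L, V) = (11 + L)/(2*V) (I(L, V) = (11 + L)/((2*V)) = (11 + L)*(1/(2*V)) = (11 + L)/(2*V))
16*(3 - 1*(-76)) + I(R(6), q(-2)) = 16*(3 - 1*(-76)) + (11 + 6)/(2*((6*(-2)))) = 16*(3 + 76) + (½)*17/(-12) = 16*79 + (½)*(-1/12)*17 = 1264 - 17/24 = 30319/24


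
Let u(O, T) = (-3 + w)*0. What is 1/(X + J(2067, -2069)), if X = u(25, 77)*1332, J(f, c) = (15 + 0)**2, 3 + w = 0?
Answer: 1/225 ≈ 0.0044444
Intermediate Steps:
w = -3 (w = -3 + 0 = -3)
u(O, T) = 0 (u(O, T) = (-3 - 3)*0 = -6*0 = 0)
J(f, c) = 225 (J(f, c) = 15**2 = 225)
X = 0 (X = 0*1332 = 0)
1/(X + J(2067, -2069)) = 1/(0 + 225) = 1/225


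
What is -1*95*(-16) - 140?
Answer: 1380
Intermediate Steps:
-1*95*(-16) - 140 = -95*(-16) - 140 = 1520 - 140 = 1380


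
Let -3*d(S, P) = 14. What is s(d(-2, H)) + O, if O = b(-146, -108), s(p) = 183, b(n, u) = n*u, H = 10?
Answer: 15951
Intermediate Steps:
d(S, P) = -14/3 (d(S, P) = -⅓*14 = -14/3)
O = 15768 (O = -146*(-108) = 15768)
s(d(-2, H)) + O = 183 + 15768 = 15951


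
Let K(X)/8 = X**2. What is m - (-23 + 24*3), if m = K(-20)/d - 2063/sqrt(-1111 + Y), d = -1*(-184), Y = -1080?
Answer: -727/23 + 2063*I*sqrt(2191)/2191 ≈ -31.609 + 44.074*I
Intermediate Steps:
K(X) = 8*X**2
d = 184
m = 400/23 + 2063*I*sqrt(2191)/2191 (m = (8*(-20)**2)/184 - 2063/sqrt(-1111 - 1080) = (8*400)*(1/184) - 2063*(-I*sqrt(2191)/2191) = 3200*(1/184) - 2063*(-I*sqrt(2191)/2191) = 400/23 - (-2063)*I*sqrt(2191)/2191 = 400/23 + 2063*I*sqrt(2191)/2191 ≈ 17.391 + 44.074*I)
m - (-23 + 24*3) = (400/23 + 2063*I*sqrt(2191)/2191) - (-23 + 24*3) = (400/23 + 2063*I*sqrt(2191)/2191) - (-23 + 72) = (400/23 + 2063*I*sqrt(2191)/2191) - 1*49 = (400/23 + 2063*I*sqrt(2191)/2191) - 49 = -727/23 + 2063*I*sqrt(2191)/2191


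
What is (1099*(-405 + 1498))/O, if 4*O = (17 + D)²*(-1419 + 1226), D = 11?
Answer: -171601/5404 ≈ -31.754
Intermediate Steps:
O = -37828 (O = ((17 + 11)²*(-1419 + 1226))/4 = (28²*(-193))/4 = (784*(-193))/4 = (¼)*(-151312) = -37828)
(1099*(-405 + 1498))/O = (1099*(-405 + 1498))/(-37828) = (1099*1093)*(-1/37828) = 1201207*(-1/37828) = -171601/5404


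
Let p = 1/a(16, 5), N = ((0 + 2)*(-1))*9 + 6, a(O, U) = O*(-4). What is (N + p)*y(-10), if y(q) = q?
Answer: 3845/32 ≈ 120.16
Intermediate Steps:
a(O, U) = -4*O
N = -12 (N = (2*(-1))*9 + 6 = -2*9 + 6 = -18 + 6 = -12)
p = -1/64 (p = 1/(-4*16) = 1/(-64) = -1/64 ≈ -0.015625)
(N + p)*y(-10) = (-12 - 1/64)*(-10) = -769/64*(-10) = 3845/32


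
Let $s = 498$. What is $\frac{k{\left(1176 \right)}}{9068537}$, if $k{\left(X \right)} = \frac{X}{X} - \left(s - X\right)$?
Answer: $\frac{679}{9068537} \approx 7.4874 \cdot 10^{-5}$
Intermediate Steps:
$k{\left(X \right)} = -497 + X$ ($k{\left(X \right)} = \frac{X}{X} - \left(498 - X\right) = 1 + \left(-498 + X\right) = -497 + X$)
$\frac{k{\left(1176 \right)}}{9068537} = \frac{-497 + 1176}{9068537} = 679 \cdot \frac{1}{9068537} = \frac{679}{9068537}$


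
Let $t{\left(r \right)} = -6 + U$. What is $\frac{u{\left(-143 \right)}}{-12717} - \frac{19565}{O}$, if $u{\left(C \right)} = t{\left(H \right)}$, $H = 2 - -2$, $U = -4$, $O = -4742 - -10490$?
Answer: $- \frac{82916875}{24365772} \approx -3.403$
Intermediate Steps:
$O = 5748$ ($O = -4742 + 10490 = 5748$)
$H = 4$ ($H = 2 + 2 = 4$)
$t{\left(r \right)} = -10$ ($t{\left(r \right)} = -6 - 4 = -10$)
$u{\left(C \right)} = -10$
$\frac{u{\left(-143 \right)}}{-12717} - \frac{19565}{O} = - \frac{10}{-12717} - \frac{19565}{5748} = \left(-10\right) \left(- \frac{1}{12717}\right) - \frac{19565}{5748} = \frac{10}{12717} - \frac{19565}{5748} = - \frac{82916875}{24365772}$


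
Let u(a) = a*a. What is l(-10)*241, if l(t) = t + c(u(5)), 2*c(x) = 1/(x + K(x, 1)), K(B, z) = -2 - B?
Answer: -9881/4 ≈ -2470.3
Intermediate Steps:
u(a) = a²
c(x) = -¼ (c(x) = 1/(2*(x + (-2 - x))) = (½)/(-2) = (½)*(-½) = -¼)
l(t) = -¼ + t (l(t) = t - ¼ = -¼ + t)
l(-10)*241 = (-¼ - 10)*241 = -41/4*241 = -9881/4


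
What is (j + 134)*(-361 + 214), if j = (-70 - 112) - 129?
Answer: 26019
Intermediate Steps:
j = -311 (j = -182 - 129 = -311)
(j + 134)*(-361 + 214) = (-311 + 134)*(-361 + 214) = -177*(-147) = 26019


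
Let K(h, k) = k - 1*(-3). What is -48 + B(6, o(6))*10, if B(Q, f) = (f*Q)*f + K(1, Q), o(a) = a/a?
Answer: 102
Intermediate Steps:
K(h, k) = 3 + k (K(h, k) = k + 3 = 3 + k)
o(a) = 1
B(Q, f) = 3 + Q + Q*f**2 (B(Q, f) = (f*Q)*f + (3 + Q) = (Q*f)*f + (3 + Q) = Q*f**2 + (3 + Q) = 3 + Q + Q*f**2)
-48 + B(6, o(6))*10 = -48 + (3 + 6 + 6*1**2)*10 = -48 + (3 + 6 + 6*1)*10 = -48 + (3 + 6 + 6)*10 = -48 + 15*10 = -48 + 150 = 102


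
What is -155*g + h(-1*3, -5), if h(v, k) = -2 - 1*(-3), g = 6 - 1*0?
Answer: -929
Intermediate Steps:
g = 6 (g = 6 + 0 = 6)
h(v, k) = 1 (h(v, k) = -2 + 3 = 1)
-155*g + h(-1*3, -5) = -155*6 + 1 = -930 + 1 = -929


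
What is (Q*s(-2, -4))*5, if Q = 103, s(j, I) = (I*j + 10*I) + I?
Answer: -18540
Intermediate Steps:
s(j, I) = 11*I + I*j (s(j, I) = (10*I + I*j) + I = 11*I + I*j)
(Q*s(-2, -4))*5 = (103*(-4*(11 - 2)))*5 = (103*(-4*9))*5 = (103*(-36))*5 = -3708*5 = -18540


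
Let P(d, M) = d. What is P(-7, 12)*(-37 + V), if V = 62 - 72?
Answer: 329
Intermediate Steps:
V = -10
P(-7, 12)*(-37 + V) = -7*(-37 - 10) = -7*(-47) = 329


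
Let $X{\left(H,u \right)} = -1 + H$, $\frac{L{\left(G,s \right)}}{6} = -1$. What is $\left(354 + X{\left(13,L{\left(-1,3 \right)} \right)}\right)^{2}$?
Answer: $133956$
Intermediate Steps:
$L{\left(G,s \right)} = -6$ ($L{\left(G,s \right)} = 6 \left(-1\right) = -6$)
$\left(354 + X{\left(13,L{\left(-1,3 \right)} \right)}\right)^{2} = \left(354 + \left(-1 + 13\right)\right)^{2} = \left(354 + 12\right)^{2} = 366^{2} = 133956$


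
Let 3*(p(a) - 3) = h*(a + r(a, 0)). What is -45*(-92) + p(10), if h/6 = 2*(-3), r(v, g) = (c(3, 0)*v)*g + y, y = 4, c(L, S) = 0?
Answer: 3975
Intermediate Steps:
r(v, g) = 4 (r(v, g) = (0*v)*g + 4 = 0*g + 4 = 0 + 4 = 4)
h = -36 (h = 6*(2*(-3)) = 6*(-6) = -36)
p(a) = -45 - 12*a (p(a) = 3 + (-36*(a + 4))/3 = 3 + (-36*(4 + a))/3 = 3 + (-144 - 36*a)/3 = 3 + (-48 - 12*a) = -45 - 12*a)
-45*(-92) + p(10) = -45*(-92) + (-45 - 12*10) = 4140 + (-45 - 120) = 4140 - 165 = 3975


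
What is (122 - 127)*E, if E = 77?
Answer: -385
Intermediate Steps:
(122 - 127)*E = (122 - 127)*77 = -5*77 = -385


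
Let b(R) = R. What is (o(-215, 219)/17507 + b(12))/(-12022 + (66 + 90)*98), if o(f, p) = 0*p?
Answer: 6/1633 ≈ 0.0036742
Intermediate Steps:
o(f, p) = 0
(o(-215, 219)/17507 + b(12))/(-12022 + (66 + 90)*98) = (0/17507 + 12)/(-12022 + (66 + 90)*98) = (0*(1/17507) + 12)/(-12022 + 156*98) = (0 + 12)/(-12022 + 15288) = 12/3266 = 12*(1/3266) = 6/1633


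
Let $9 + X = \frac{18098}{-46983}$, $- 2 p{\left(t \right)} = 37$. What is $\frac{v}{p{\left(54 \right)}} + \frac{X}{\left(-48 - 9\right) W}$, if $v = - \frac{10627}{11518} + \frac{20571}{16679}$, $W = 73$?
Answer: $- \frac{777066284748190}{53445841457927607} \approx -0.014539$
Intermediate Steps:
$p{\left(t \right)} = - \frac{37}{2}$ ($p{\left(t \right)} = \left(- \frac{1}{2}\right) 37 = - \frac{37}{2}$)
$v = \frac{4591465}{14777594}$ ($v = \left(-10627\right) \frac{1}{11518} + 20571 \cdot \frac{1}{16679} = - \frac{10627}{11518} + \frac{20571}{16679} = \frac{4591465}{14777594} \approx 0.3107$)
$X = - \frac{440945}{46983}$ ($X = -9 + \frac{18098}{-46983} = -9 + 18098 \left(- \frac{1}{46983}\right) = -9 - \frac{18098}{46983} = - \frac{440945}{46983} \approx -9.3852$)
$\frac{v}{p{\left(54 \right)}} + \frac{X}{\left(-48 - 9\right) W} = \frac{4591465}{14777594 \left(- \frac{37}{2}\right)} - \frac{440945}{46983 \left(-48 - 9\right) 73} = \frac{4591465}{14777594} \left(- \frac{2}{37}\right) - \frac{440945}{46983 \left(\left(-57\right) 73\right)} = - \frac{4591465}{273385489} - \frac{440945}{46983 \left(-4161\right)} = - \frac{4591465}{273385489} - - \frac{440945}{195496263} = - \frac{4591465}{273385489} + \frac{440945}{195496263} = - \frac{777066284748190}{53445841457927607}$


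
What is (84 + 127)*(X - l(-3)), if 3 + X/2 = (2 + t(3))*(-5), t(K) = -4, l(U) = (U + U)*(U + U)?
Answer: -4642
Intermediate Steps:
l(U) = 4*U**2 (l(U) = (2*U)*(2*U) = 4*U**2)
X = 14 (X = -6 + 2*((2 - 4)*(-5)) = -6 + 2*(-2*(-5)) = -6 + 2*10 = -6 + 20 = 14)
(84 + 127)*(X - l(-3)) = (84 + 127)*(14 - 4*(-3)**2) = 211*(14 - 4*9) = 211*(14 - 1*36) = 211*(14 - 36) = 211*(-22) = -4642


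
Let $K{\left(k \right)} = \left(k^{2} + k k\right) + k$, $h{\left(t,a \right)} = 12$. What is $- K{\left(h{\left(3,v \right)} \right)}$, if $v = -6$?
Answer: $-300$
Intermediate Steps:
$K{\left(k \right)} = k + 2 k^{2}$ ($K{\left(k \right)} = \left(k^{2} + k^{2}\right) + k = 2 k^{2} + k = k + 2 k^{2}$)
$- K{\left(h{\left(3,v \right)} \right)} = - 12 \left(1 + 2 \cdot 12\right) = - 12 \left(1 + 24\right) = - 12 \cdot 25 = \left(-1\right) 300 = -300$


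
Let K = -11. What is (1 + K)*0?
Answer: 0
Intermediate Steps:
(1 + K)*0 = (1 - 11)*0 = -10*0 = 0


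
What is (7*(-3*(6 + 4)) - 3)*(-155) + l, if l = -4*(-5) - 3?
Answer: 33032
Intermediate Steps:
l = 17 (l = 20 - 3 = 17)
(7*(-3*(6 + 4)) - 3)*(-155) + l = (7*(-3*(6 + 4)) - 3)*(-155) + 17 = (7*(-3*10) - 3)*(-155) + 17 = (7*(-30) - 3)*(-155) + 17 = (-210 - 3)*(-155) + 17 = -213*(-155) + 17 = 33015 + 17 = 33032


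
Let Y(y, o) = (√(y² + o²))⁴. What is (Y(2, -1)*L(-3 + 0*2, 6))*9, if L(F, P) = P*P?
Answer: 8100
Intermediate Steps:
Y(y, o) = (o² + y²)² (Y(y, o) = (√(o² + y²))⁴ = (o² + y²)²)
L(F, P) = P²
(Y(2, -1)*L(-3 + 0*2, 6))*9 = (((-1)² + 2²)²*6²)*9 = ((1 + 4)²*36)*9 = (5²*36)*9 = (25*36)*9 = 900*9 = 8100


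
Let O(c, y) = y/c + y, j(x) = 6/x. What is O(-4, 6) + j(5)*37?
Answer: 489/10 ≈ 48.900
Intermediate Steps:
O(c, y) = y + y/c (O(c, y) = y/c + y = y + y/c)
O(-4, 6) + j(5)*37 = (6 + 6/(-4)) + (6/5)*37 = (6 + 6*(-¼)) + (6*(⅕))*37 = (6 - 3/2) + (6/5)*37 = 9/2 + 222/5 = 489/10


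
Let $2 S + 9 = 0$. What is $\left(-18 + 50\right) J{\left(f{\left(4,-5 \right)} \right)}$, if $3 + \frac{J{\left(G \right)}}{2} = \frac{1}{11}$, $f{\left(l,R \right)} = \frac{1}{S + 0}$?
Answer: $- \frac{2048}{11} \approx -186.18$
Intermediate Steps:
$S = - \frac{9}{2}$ ($S = - \frac{9}{2} + \frac{1}{2} \cdot 0 = - \frac{9}{2} + 0 = - \frac{9}{2} \approx -4.5$)
$f{\left(l,R \right)} = - \frac{2}{9}$ ($f{\left(l,R \right)} = \frac{1}{- \frac{9}{2} + 0} = \frac{1}{- \frac{9}{2}} = - \frac{2}{9}$)
$J{\left(G \right)} = - \frac{64}{11}$ ($J{\left(G \right)} = -6 + \frac{2}{11} = - \frac{64}{11}$)
$\left(-18 + 50\right) J{\left(f{\left(4,-5 \right)} \right)} = \left(-18 + 50\right) \left(- \frac{64}{11}\right) = 32 \left(- \frac{64}{11}\right) = - \frac{2048}{11}$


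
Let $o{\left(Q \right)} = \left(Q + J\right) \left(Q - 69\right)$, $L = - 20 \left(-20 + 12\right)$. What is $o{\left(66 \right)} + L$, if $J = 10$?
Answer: $-68$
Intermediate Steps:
$L = 160$ ($L = \left(-20\right) \left(-8\right) = 160$)
$o{\left(Q \right)} = \left(-69 + Q\right) \left(10 + Q\right)$ ($o{\left(Q \right)} = \left(Q + 10\right) \left(Q - 69\right) = \left(10 + Q\right) \left(-69 + Q\right) = \left(-69 + Q\right) \left(10 + Q\right)$)
$o{\left(66 \right)} + L = \left(-690 + 66^{2} - 3894\right) + 160 = \left(-690 + 4356 - 3894\right) + 160 = -228 + 160 = -68$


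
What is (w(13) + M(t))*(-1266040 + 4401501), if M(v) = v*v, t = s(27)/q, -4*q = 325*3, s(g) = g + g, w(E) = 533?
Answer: 176536829540449/105625 ≈ 1.6714e+9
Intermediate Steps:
s(g) = 2*g
q = -975/4 (q = -325*3/4 = -¼*975 = -975/4 ≈ -243.75)
t = -72/325 (t = (2*27)/(-975/4) = 54*(-4/975) = -72/325 ≈ -0.22154)
M(v) = v²
(w(13) + M(t))*(-1266040 + 4401501) = (533 + (-72/325)²)*(-1266040 + 4401501) = (533 + 5184/105625)*3135461 = (56303309/105625)*3135461 = 176536829540449/105625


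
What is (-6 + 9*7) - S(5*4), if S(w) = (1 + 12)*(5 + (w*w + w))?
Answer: -5468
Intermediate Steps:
S(w) = 65 + 13*w + 13*w² (S(w) = 13*(5 + (w² + w)) = 13*(5 + (w + w²)) = 13*(5 + w + w²) = 65 + 13*w + 13*w²)
(-6 + 9*7) - S(5*4) = (-6 + 9*7) - (65 + 13*(5*4) + 13*(5*4)²) = (-6 + 63) - (65 + 13*20 + 13*20²) = 57 - (65 + 260 + 13*400) = 57 - (65 + 260 + 5200) = 57 - 1*5525 = 57 - 5525 = -5468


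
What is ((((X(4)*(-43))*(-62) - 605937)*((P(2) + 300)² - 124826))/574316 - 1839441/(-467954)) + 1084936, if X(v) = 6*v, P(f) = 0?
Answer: 37551695022944684/33594183683 ≈ 1.1178e+6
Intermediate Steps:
((((X(4)*(-43))*(-62) - 605937)*((P(2) + 300)² - 124826))/574316 - 1839441/(-467954)) + 1084936 = (((((6*4)*(-43))*(-62) - 605937)*((0 + 300)² - 124826))/574316 - 1839441/(-467954)) + 1084936 = ((((24*(-43))*(-62) - 605937)*(300² - 124826))*(1/574316) - 1839441*(-1/467954)) + 1084936 = (((-1032*(-62) - 605937)*(90000 - 124826))*(1/574316) + 1839441/467954) + 1084936 = (((63984 - 605937)*(-34826))*(1/574316) + 1839441/467954) + 1084936 = (-541953*(-34826)*(1/574316) + 1839441/467954) + 1084936 = (18874055178*(1/574316) + 1839441/467954) + 1084936 = (9437027589/287158 + 1839441/467954) + 1084936 = 1104155754645396/33594183683 + 1084936 = 37551695022944684/33594183683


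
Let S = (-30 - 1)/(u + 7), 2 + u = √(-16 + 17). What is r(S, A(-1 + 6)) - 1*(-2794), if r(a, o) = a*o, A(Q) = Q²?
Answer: 15989/6 ≈ 2664.8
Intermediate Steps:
u = -1 (u = -2 + √(-16 + 17) = -2 + √1 = -2 + 1 = -1)
S = -31/6 (S = (-30 - 1)/(-1 + 7) = -31/6 ≈ -5.1667)
r(S, A(-1 + 6)) - 1*(-2794) = -31*(-1 + 6)²/6 - 1*(-2794) = -31/6*5² + 2794 = -31/6*25 + 2794 = -775/6 + 2794 = 15989/6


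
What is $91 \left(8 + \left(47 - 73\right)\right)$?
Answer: $-1638$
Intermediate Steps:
$91 \left(8 + \left(47 - 73\right)\right) = 91 \left(8 - 26\right) = 91 \left(-18\right) = -1638$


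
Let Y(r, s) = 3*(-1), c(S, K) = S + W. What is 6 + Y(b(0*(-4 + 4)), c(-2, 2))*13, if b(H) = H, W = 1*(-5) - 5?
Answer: -33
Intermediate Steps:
W = -10 (W = -5 - 5 = -10)
c(S, K) = -10 + S (c(S, K) = S - 10 = -10 + S)
Y(r, s) = -3
6 + Y(b(0*(-4 + 4)), c(-2, 2))*13 = 6 - 3*13 = 6 - 39 = -33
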